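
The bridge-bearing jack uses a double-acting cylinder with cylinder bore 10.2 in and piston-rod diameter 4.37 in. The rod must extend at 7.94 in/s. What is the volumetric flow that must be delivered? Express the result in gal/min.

Cap-side area A_cap = π/4 × (10.2 in)² = 81.71 in^2
Q = A × v

Q ≈ 169 gal/min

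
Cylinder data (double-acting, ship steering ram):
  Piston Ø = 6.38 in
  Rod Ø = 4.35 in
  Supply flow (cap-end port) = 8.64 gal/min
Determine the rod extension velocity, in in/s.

v ≈ 1.04 in/s

Cap-side area A_cap = π/4 × (6.38 in)² = 31.97 in^2
v = Q / A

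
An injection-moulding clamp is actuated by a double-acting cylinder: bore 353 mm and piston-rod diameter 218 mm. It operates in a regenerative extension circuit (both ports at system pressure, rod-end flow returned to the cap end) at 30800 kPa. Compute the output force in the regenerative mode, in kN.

With equal pressure on both faces, forces on the annular region cancel; the net push is pressure × rod cross-section.
Rod cross-section A_rod = π/4 × (218 mm)² = 37330 mm^2
F = P × A_rod

F ≈ 1150 kN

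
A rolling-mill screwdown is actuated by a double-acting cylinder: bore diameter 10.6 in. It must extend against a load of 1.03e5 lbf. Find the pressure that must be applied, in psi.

Cap-side area A_cap = π/4 × (10.6 in)² = 88.25 in^2
P = F / A = 1.03e5 lbf / A

P ≈ 1170 psi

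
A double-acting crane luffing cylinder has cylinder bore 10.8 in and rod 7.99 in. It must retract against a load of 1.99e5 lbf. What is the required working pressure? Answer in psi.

P ≈ 4800 psi

Rod-side annular area A_ann = π/4 × (10.8² − 7.99²) = 41.47 in^2
Retraction: pressure acts on the annular area.
P = F / A = 1.99e5 lbf / A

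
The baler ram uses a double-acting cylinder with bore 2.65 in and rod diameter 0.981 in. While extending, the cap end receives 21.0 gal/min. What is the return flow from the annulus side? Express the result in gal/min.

Q_out ≈ 18.1 gal/min

Cap-side area A_cap = π/4 × (2.65 in)² = 5.515 in^2
Rod-side annular area A_ann = π/4 × (2.65² − 0.981²) = 4.760 in^2
Piston speed v = Q_in/A_cap; rod-end outflow Q_out = v × A_ann = Q_in × A_ann/A_cap.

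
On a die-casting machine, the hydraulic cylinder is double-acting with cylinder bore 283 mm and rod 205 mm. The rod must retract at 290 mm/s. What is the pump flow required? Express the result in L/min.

Q ≈ 520 L/min

Rod-side annular area A_ann = π/4 × (283² − 205²) = 29900 mm^2
Q = A × v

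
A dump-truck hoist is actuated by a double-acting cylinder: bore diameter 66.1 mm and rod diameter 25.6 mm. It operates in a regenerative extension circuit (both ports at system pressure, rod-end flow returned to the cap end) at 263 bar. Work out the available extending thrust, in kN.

F ≈ 13.5 kN

With equal pressure on both faces, forces on the annular region cancel; the net push is pressure × rod cross-section.
Rod cross-section A_rod = π/4 × (25.6 mm)² = 514.7 mm^2
F = P × A_rod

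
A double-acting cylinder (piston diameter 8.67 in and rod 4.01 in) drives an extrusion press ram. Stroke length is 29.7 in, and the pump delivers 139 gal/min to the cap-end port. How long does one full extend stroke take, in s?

t ≈ 3.28 s

Cap-side area A_cap = π/4 × (8.67 in)² = 59.04 in^2
Swept volume V = A × L; t = V / Q = A·L / Q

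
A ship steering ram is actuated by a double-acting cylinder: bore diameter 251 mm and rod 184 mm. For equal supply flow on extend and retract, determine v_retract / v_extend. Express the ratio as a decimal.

v_ret/v_ext ≈ 2.16

Cap-side area A_cap = π/4 × (251 mm)² = 49480 mm^2
Rod-side annular area A_ann = π/4 × (251² − 184²) = 22890 mm^2
For equal Q, v ∝ 1/A, so v_ret/v_ext = A_cap/A_ann.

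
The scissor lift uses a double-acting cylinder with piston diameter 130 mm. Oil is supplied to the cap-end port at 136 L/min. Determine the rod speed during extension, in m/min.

Cap-side area A_cap = π/4 × (130 mm)² = 13270 mm^2
v = Q / A

v ≈ 10.2 m/min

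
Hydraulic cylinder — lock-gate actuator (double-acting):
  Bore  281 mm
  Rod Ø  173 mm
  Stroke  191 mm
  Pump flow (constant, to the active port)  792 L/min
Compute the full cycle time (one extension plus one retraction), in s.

Cap-side area A_cap = π/4 × (281 mm)² = 62020 mm^2
Rod-side annular area A_ann = π/4 × (281² − 173²) = 38510 mm^2
t_ext = A_cap·L/Q = 0.8974 s
t_ret = A_ann·L/Q = 0.5572 s
t_cycle = t_ext + t_ret

t ≈ 1.45 s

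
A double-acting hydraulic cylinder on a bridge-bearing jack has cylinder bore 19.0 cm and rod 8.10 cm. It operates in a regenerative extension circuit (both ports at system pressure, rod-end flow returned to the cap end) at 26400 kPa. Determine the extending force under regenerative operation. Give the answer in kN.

With equal pressure on both faces, forces on the annular region cancel; the net push is pressure × rod cross-section.
Rod cross-section A_rod = π/4 × (8.10 cm)² = 51.53 cm^2
F = P × A_rod

F ≈ 136 kN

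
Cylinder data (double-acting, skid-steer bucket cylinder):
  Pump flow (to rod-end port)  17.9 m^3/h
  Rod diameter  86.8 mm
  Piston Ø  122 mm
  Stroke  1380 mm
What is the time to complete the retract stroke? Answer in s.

t ≈ 1.60 s

Rod-side annular area A_ann = π/4 × (122² − 86.8²) = 5772 mm^2
Swept volume V = A × L; t = V / Q = A·L / Q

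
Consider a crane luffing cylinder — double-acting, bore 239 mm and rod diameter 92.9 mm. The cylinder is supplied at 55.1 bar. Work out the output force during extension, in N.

Cap-side area A_cap = π/4 × (239 mm)² = 44860 mm^2
F = P × A_cap = 55.1 bar × A_cap

F ≈ 2.47e5 N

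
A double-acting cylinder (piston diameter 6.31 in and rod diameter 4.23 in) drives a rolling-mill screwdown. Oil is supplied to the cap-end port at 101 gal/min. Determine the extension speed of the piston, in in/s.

Cap-side area A_cap = π/4 × (6.31 in)² = 31.27 in^2
v = Q / A

v ≈ 12.4 in/s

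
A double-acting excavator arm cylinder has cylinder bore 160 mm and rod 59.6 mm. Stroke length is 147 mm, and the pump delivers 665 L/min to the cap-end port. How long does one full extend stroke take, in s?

Cap-side area A_cap = π/4 × (160 mm)² = 20110 mm^2
Swept volume V = A × L; t = V / Q = A·L / Q

t ≈ 0.267 s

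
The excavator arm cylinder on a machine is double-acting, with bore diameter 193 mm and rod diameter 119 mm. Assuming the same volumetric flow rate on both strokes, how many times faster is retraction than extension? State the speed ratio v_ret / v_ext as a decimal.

v_ret/v_ext ≈ 1.61

Cap-side area A_cap = π/4 × (193 mm)² = 29260 mm^2
Rod-side annular area A_ann = π/4 × (193² − 119²) = 18130 mm^2
For equal Q, v ∝ 1/A, so v_ret/v_ext = A_cap/A_ann.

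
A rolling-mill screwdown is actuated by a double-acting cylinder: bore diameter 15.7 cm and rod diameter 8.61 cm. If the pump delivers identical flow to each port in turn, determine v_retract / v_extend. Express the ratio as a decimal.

v_ret/v_ext ≈ 1.43

Cap-side area A_cap = π/4 × (15.7 cm)² = 193.6 cm^2
Rod-side annular area A_ann = π/4 × (15.7² − 8.61²) = 135.4 cm^2
For equal Q, v ∝ 1/A, so v_ret/v_ext = A_cap/A_ann.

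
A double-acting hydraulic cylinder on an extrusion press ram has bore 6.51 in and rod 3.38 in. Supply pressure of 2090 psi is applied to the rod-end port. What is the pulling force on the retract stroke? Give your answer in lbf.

Rod-side annular area A_ann = π/4 × (6.51² − 3.38²) = 24.31 in^2
On retraction the pressure acts on the annular area (bore minus rod).
F = P × A_ann

F ≈ 50800 lbf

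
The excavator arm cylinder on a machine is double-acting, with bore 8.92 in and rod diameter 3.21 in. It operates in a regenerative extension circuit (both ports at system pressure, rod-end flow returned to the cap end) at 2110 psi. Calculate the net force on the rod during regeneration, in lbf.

With equal pressure on both faces, forces on the annular region cancel; the net push is pressure × rod cross-section.
Rod cross-section A_rod = π/4 × (3.21 in)² = 8.093 in^2
F = P × A_rod

F ≈ 17100 lbf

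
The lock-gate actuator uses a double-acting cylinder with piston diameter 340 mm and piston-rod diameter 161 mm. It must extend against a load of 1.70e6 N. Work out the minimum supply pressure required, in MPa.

P ≈ 18.7 MPa

Cap-side area A_cap = π/4 × (340 mm)² = 90790 mm^2
P = F / A = 1.70e6 N / A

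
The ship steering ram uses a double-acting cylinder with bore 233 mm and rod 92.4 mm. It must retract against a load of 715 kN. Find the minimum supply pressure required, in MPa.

P ≈ 19.9 MPa

Rod-side annular area A_ann = π/4 × (233² − 92.4²) = 35930 mm^2
Retraction: pressure acts on the annular area.
P = F / A = 715 kN / A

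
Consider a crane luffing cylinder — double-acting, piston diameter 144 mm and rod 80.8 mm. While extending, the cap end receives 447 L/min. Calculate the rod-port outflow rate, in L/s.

Q_out ≈ 5.10 L/s

Cap-side area A_cap = π/4 × (144 mm)² = 16290 mm^2
Rod-side annular area A_ann = π/4 × (144² − 80.8²) = 11160 mm^2
Piston speed v = Q_in/A_cap; rod-end outflow Q_out = v × A_ann = Q_in × A_ann/A_cap.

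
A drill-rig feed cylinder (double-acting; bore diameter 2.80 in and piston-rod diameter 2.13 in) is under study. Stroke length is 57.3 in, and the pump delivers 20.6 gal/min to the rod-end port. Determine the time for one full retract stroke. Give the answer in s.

Rod-side annular area A_ann = π/4 × (2.80² − 2.13²) = 2.594 in^2
Swept volume V = A × L; t = V / Q = A·L / Q

t ≈ 1.87 s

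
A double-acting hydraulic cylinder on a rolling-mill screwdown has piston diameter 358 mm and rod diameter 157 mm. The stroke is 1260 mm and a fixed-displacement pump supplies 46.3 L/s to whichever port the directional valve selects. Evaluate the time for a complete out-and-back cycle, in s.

t ≈ 4.95 s

Cap-side area A_cap = π/4 × (358 mm)² = 1.007e5 mm^2
Rod-side annular area A_ann = π/4 × (358² − 157²) = 81300 mm^2
t_ext = A_cap·L/Q = 2.739 s
t_ret = A_ann·L/Q = 2.212 s
t_cycle = t_ext + t_ret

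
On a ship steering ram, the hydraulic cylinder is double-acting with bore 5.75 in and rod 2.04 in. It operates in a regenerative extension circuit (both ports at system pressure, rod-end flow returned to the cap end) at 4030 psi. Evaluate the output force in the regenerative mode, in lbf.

With equal pressure on both faces, forces on the annular region cancel; the net push is pressure × rod cross-section.
Rod cross-section A_rod = π/4 × (2.04 in)² = 3.269 in^2
F = P × A_rod

F ≈ 13200 lbf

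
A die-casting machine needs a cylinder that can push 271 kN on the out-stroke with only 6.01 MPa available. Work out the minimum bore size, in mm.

D ≈ 240 mm

Extension force acts on the full piston face: F = P × (π/4)D².
D = √(4F / (πP)) = √(4 × 271 kN / (π × 6.01 MPa))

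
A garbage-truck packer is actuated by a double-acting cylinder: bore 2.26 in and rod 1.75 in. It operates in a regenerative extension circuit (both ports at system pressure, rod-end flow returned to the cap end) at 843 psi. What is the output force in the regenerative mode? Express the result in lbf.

F ≈ 2030 lbf

With equal pressure on both faces, forces on the annular region cancel; the net push is pressure × rod cross-section.
Rod cross-section A_rod = π/4 × (1.75 in)² = 2.405 in^2
F = P × A_rod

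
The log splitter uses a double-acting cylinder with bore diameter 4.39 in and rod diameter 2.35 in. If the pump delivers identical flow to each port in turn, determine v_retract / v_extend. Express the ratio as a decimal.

v_ret/v_ext ≈ 1.40

Cap-side area A_cap = π/4 × (4.39 in)² = 15.14 in^2
Rod-side annular area A_ann = π/4 × (4.39² − 2.35²) = 10.80 in^2
For equal Q, v ∝ 1/A, so v_ret/v_ext = A_cap/A_ann.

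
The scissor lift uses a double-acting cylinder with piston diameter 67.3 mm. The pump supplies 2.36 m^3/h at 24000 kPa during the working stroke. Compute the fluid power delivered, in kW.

W ≈ 15.7 kW

Hydraulic power = P × Q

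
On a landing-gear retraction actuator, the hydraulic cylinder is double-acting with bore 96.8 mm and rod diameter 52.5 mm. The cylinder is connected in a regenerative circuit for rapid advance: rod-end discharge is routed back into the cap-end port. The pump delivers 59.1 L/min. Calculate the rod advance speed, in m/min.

v ≈ 27.3 m/min

In regeneration the rod-end outflow joins the pump flow into the cap end, so the net volume the pump must supply per unit advance equals the rod cross-section area.
Rod cross-section A_rod = π/4 × (52.5 mm)² = 2165 mm^2
v = Q_pump / A_rod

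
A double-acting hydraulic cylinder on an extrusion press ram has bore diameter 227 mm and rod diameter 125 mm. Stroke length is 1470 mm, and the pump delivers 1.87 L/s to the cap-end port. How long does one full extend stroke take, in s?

Cap-side area A_cap = π/4 × (227 mm)² = 40470 mm^2
Swept volume V = A × L; t = V / Q = A·L / Q

t ≈ 31.8 s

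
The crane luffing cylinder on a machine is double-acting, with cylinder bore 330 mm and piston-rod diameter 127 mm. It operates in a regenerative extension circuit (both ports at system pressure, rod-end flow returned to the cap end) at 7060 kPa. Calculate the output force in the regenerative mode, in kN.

With equal pressure on both faces, forces on the annular region cancel; the net push is pressure × rod cross-section.
Rod cross-section A_rod = π/4 × (127 mm)² = 12670 mm^2
F = P × A_rod

F ≈ 89.4 kN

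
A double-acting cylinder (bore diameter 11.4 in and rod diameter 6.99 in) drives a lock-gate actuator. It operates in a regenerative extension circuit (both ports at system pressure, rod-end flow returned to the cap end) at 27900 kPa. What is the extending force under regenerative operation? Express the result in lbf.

With equal pressure on both faces, forces on the annular region cancel; the net push is pressure × rod cross-section.
Rod cross-section A_rod = π/4 × (6.99 in)² = 38.37 in^2
F = P × A_rod

F ≈ 1.55e5 lbf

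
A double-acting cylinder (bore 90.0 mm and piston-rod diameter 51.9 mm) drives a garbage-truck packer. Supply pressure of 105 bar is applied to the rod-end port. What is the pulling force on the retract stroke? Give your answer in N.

Rod-side annular area A_ann = π/4 × (90.0² − 51.9²) = 4246 mm^2
On retraction the pressure acts on the annular area (bore minus rod).
F = P × A_ann

F ≈ 44600 N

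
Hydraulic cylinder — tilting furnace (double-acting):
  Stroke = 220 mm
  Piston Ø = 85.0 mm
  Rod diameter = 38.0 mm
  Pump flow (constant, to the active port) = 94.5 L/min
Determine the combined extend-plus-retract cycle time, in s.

t ≈ 1.43 s

Cap-side area A_cap = π/4 × (85.0 mm)² = 5675 mm^2
Rod-side annular area A_ann = π/4 × (85.0² − 38.0²) = 4540 mm^2
t_ext = A_cap·L/Q = 0.7926 s
t_ret = A_ann·L/Q = 0.6342 s
t_cycle = t_ext + t_ret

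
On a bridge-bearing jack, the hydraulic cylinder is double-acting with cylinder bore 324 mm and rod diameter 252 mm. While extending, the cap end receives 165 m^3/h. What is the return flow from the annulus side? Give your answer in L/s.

Cap-side area A_cap = π/4 × (324 mm)² = 82450 mm^2
Rod-side annular area A_ann = π/4 × (324² − 252²) = 32570 mm^2
Piston speed v = Q_in/A_cap; rod-end outflow Q_out = v × A_ann = Q_in × A_ann/A_cap.

Q_out ≈ 18.1 L/s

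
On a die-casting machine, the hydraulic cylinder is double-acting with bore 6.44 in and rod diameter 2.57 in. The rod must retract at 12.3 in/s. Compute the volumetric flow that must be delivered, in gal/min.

Q ≈ 87.5 gal/min

Rod-side annular area A_ann = π/4 × (6.44² − 2.57²) = 27.39 in^2
Q = A × v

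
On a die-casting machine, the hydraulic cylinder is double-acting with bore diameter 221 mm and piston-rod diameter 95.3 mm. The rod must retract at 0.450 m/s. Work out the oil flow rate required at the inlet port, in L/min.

Q ≈ 843 L/min

Rod-side annular area A_ann = π/4 × (221² − 95.3²) = 31230 mm^2
Q = A × v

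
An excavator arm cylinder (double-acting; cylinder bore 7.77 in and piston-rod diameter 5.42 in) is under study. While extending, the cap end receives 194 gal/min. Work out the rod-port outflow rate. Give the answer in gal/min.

Cap-side area A_cap = π/4 × (7.77 in)² = 47.42 in^2
Rod-side annular area A_ann = π/4 × (7.77² − 5.42²) = 24.34 in^2
Piston speed v = Q_in/A_cap; rod-end outflow Q_out = v × A_ann = Q_in × A_ann/A_cap.

Q_out ≈ 99.6 gal/min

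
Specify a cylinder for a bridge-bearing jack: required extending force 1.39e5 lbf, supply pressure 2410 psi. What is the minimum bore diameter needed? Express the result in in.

D ≈ 8.57 in

Extension force acts on the full piston face: F = P × (π/4)D².
D = √(4F / (πP)) = √(4 × 1.39e5 lbf / (π × 2410 psi))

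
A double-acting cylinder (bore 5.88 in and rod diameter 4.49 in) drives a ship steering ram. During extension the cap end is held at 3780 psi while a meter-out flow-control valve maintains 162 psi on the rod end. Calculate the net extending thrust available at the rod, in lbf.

Cap-side area A_cap = π/4 × (5.88 in)² = 27.15 in^2
Rod-side annular area A_ann = π/4 × (5.88² − 4.49²) = 11.32 in^2
Net thrust = P_cap·A_cap − P_rod·A_ann = 1.026e5 lbf − 1834 lbf

F ≈ 1.01e5 lbf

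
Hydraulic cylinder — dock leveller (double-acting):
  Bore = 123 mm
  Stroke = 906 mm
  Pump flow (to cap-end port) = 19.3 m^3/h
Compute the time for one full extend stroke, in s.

Cap-side area A_cap = π/4 × (123 mm)² = 11880 mm^2
Swept volume V = A × L; t = V / Q = A·L / Q

t ≈ 2.01 s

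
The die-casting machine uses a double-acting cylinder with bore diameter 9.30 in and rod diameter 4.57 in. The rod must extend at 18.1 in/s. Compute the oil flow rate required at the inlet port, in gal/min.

Cap-side area A_cap = π/4 × (9.30 in)² = 67.93 in^2
Q = A × v

Q ≈ 319 gal/min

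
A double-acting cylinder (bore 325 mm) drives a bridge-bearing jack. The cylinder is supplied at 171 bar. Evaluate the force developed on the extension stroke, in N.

F ≈ 1.42e6 N

Cap-side area A_cap = π/4 × (325 mm)² = 82960 mm^2
F = P × A_cap = 171 bar × A_cap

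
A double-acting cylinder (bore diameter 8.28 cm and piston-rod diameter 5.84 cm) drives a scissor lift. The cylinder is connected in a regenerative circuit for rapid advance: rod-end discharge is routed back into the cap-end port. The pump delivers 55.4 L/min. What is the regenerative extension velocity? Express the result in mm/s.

In regeneration the rod-end outflow joins the pump flow into the cap end, so the net volume the pump must supply per unit advance equals the rod cross-section area.
Rod cross-section A_rod = π/4 × (5.84 cm)² = 26.79 cm^2
v = Q_pump / A_rod

v ≈ 345 mm/s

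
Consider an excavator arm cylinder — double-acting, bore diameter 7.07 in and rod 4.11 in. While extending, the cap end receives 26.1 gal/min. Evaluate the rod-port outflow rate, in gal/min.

Q_out ≈ 17.3 gal/min

Cap-side area A_cap = π/4 × (7.07 in)² = 39.26 in^2
Rod-side annular area A_ann = π/4 × (7.07² − 4.11²) = 25.99 in^2
Piston speed v = Q_in/A_cap; rod-end outflow Q_out = v × A_ann = Q_in × A_ann/A_cap.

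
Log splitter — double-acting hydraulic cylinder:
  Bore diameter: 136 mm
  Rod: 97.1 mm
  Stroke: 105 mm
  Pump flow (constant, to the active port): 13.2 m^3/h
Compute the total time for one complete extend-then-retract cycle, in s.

Cap-side area A_cap = π/4 × (136 mm)² = 14530 mm^2
Rod-side annular area A_ann = π/4 × (136² − 97.1²) = 7122 mm^2
t_ext = A_cap·L/Q = 0.4160 s
t_ret = A_ann·L/Q = 0.2039 s
t_cycle = t_ext + t_ret

t ≈ 0.620 s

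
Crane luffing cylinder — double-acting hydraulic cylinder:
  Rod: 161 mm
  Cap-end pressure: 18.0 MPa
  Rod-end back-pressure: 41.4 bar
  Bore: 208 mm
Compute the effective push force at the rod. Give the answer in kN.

Cap-side area A_cap = π/4 × (208 mm)² = 33980 mm^2
Rod-side annular area A_ann = π/4 × (208² − 161²) = 13620 mm^2
Net thrust = P_cap·A_cap − P_rod·A_ann = 611.6 kN − 56.39 kN

F ≈ 555 kN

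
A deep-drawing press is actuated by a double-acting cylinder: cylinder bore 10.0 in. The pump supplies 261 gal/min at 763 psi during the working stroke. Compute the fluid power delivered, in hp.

Hydraulic power = P × Q

W ≈ 116 hp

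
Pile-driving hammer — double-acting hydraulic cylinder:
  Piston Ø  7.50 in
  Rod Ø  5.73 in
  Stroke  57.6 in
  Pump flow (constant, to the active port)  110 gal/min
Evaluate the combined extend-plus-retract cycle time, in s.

Cap-side area A_cap = π/4 × (7.50 in)² = 44.18 in^2
Rod-side annular area A_ann = π/4 × (7.50² − 5.73²) = 18.39 in^2
t_ext = A_cap·L/Q = 6.009 s
t_ret = A_ann·L/Q = 2.501 s
t_cycle = t_ext + t_ret

t ≈ 8.51 s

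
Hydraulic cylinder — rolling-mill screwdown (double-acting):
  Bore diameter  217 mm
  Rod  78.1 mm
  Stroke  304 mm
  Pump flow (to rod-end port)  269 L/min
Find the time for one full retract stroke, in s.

Rod-side annular area A_ann = π/4 × (217² − 78.1²) = 32190 mm^2
Swept volume V = A × L; t = V / Q = A·L / Q

t ≈ 2.18 s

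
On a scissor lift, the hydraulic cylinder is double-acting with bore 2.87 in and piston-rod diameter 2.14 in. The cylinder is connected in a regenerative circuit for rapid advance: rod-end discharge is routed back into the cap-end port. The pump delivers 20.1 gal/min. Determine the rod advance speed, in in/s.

In regeneration the rod-end outflow joins the pump flow into the cap end, so the net volume the pump must supply per unit advance equals the rod cross-section area.
Rod cross-section A_rod = π/4 × (2.14 in)² = 3.597 in^2
v = Q_pump / A_rod

v ≈ 21.5 in/s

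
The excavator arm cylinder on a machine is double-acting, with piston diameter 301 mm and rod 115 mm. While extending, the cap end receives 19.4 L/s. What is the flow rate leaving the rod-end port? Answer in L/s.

Cap-side area A_cap = π/4 × (301 mm)² = 71160 mm^2
Rod-side annular area A_ann = π/4 × (301² − 115²) = 60770 mm^2
Piston speed v = Q_in/A_cap; rod-end outflow Q_out = v × A_ann = Q_in × A_ann/A_cap.

Q_out ≈ 16.6 L/s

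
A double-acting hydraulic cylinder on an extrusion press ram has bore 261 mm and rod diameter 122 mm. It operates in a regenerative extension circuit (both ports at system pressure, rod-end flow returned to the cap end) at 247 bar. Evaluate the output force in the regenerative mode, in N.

With equal pressure on both faces, forces on the annular region cancel; the net push is pressure × rod cross-section.
Rod cross-section A_rod = π/4 × (122 mm)² = 11690 mm^2
F = P × A_rod

F ≈ 2.89e5 N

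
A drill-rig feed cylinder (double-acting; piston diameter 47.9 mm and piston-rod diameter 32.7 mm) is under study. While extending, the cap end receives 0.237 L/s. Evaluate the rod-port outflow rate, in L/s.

Q_out ≈ 0.127 L/s

Cap-side area A_cap = π/4 × (47.9 mm)² = 1802 mm^2
Rod-side annular area A_ann = π/4 × (47.9² − 32.7²) = 962.2 mm^2
Piston speed v = Q_in/A_cap; rod-end outflow Q_out = v × A_ann = Q_in × A_ann/A_cap.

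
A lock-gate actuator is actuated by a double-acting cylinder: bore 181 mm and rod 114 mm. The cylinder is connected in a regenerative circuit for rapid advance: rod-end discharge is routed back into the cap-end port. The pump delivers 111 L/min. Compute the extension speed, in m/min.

v ≈ 10.9 m/min

In regeneration the rod-end outflow joins the pump flow into the cap end, so the net volume the pump must supply per unit advance equals the rod cross-section area.
Rod cross-section A_rod = π/4 × (114 mm)² = 10210 mm^2
v = Q_pump / A_rod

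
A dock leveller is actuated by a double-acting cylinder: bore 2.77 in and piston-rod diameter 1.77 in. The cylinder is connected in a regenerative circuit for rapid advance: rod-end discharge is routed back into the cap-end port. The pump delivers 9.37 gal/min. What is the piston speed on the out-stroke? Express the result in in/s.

In regeneration the rod-end outflow joins the pump flow into the cap end, so the net volume the pump must supply per unit advance equals the rod cross-section area.
Rod cross-section A_rod = π/4 × (1.77 in)² = 2.461 in^2
v = Q_pump / A_rod

v ≈ 14.7 in/s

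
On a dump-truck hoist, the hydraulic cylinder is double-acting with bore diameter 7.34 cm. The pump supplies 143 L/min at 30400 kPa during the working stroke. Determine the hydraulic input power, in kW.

Hydraulic power = P × Q

W ≈ 72.5 kW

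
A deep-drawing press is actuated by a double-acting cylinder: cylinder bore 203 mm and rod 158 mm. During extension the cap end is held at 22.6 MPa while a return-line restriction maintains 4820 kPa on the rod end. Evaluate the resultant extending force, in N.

F ≈ 6.70e5 N

Cap-side area A_cap = π/4 × (203 mm)² = 32370 mm^2
Rod-side annular area A_ann = π/4 × (203² − 158²) = 12760 mm^2
Net thrust = P_cap·A_cap − P_rod·A_ann = 7.315e5 N − 61500 N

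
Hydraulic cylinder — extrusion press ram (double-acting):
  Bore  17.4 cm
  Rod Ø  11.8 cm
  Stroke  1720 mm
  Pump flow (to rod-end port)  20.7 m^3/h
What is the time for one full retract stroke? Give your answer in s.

Rod-side annular area A_ann = π/4 × (17.4² − 11.8²) = 128.4 cm^2
Swept volume V = A × L; t = V / Q = A·L / Q

t ≈ 3.84 s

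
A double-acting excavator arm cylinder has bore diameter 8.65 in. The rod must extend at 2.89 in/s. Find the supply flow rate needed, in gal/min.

Q ≈ 44.1 gal/min

Cap-side area A_cap = π/4 × (8.65 in)² = 58.77 in^2
Q = A × v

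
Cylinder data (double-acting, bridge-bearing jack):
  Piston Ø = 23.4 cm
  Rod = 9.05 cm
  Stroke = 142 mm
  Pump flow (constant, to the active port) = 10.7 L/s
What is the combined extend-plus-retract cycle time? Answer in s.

Cap-side area A_cap = π/4 × (23.4 cm)² = 430.1 cm^2
Rod-side annular area A_ann = π/4 × (23.4² − 9.05²) = 365.7 cm^2
t_ext = A_cap·L/Q = 0.5707 s
t_ret = A_ann·L/Q = 0.4854 s
t_cycle = t_ext + t_ret

t ≈ 1.06 s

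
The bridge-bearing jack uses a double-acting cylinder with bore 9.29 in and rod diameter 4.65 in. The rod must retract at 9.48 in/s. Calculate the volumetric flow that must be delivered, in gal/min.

Q ≈ 125 gal/min

Rod-side annular area A_ann = π/4 × (9.29² − 4.65²) = 50.80 in^2
Q = A × v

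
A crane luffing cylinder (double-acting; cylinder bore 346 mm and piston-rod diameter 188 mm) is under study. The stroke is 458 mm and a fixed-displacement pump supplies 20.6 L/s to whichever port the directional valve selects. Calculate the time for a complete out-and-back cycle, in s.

Cap-side area A_cap = π/4 × (346 mm)² = 94020 mm^2
Rod-side annular area A_ann = π/4 × (346² − 188²) = 66270 mm^2
t_ext = A_cap·L/Q = 2.090 s
t_ret = A_ann·L/Q = 1.473 s
t_cycle = t_ext + t_ret

t ≈ 3.56 s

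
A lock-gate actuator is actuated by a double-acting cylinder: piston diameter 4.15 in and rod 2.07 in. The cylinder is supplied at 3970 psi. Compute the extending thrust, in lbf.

Cap-side area A_cap = π/4 × (4.15 in)² = 13.53 in^2
F = P × A_cap = 3970 psi × A_cap

F ≈ 53700 lbf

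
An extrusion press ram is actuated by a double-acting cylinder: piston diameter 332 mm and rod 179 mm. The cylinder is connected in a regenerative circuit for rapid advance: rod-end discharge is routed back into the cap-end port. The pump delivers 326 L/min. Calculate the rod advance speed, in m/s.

In regeneration the rod-end outflow joins the pump flow into the cap end, so the net volume the pump must supply per unit advance equals the rod cross-section area.
Rod cross-section A_rod = π/4 × (179 mm)² = 25160 mm^2
v = Q_pump / A_rod

v ≈ 0.216 m/s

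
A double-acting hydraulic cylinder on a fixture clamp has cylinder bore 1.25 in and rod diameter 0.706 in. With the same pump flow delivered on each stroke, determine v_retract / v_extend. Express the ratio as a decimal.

Cap-side area A_cap = π/4 × (1.25 in)² = 1.227 in^2
Rod-side annular area A_ann = π/4 × (1.25² − 0.706²) = 0.8357 in^2
For equal Q, v ∝ 1/A, so v_ret/v_ext = A_cap/A_ann.

v_ret/v_ext ≈ 1.47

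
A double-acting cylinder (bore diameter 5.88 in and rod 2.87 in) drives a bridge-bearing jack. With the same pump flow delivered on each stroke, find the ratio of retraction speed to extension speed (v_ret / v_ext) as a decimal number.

Cap-side area A_cap = π/4 × (5.88 in)² = 27.15 in^2
Rod-side annular area A_ann = π/4 × (5.88² − 2.87²) = 20.69 in^2
For equal Q, v ∝ 1/A, so v_ret/v_ext = A_cap/A_ann.

v_ret/v_ext ≈ 1.31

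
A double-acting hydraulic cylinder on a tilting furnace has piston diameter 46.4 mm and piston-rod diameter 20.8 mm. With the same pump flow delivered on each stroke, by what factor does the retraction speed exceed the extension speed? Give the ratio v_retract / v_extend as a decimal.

v_ret/v_ext ≈ 1.25

Cap-side area A_cap = π/4 × (46.4 mm)² = 1691 mm^2
Rod-side annular area A_ann = π/4 × (46.4² − 20.8²) = 1351 mm^2
For equal Q, v ∝ 1/A, so v_ret/v_ext = A_cap/A_ann.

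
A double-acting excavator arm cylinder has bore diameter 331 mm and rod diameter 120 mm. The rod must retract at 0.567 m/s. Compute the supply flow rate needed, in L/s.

Q ≈ 42.4 L/s

Rod-side annular area A_ann = π/4 × (331² − 120²) = 74740 mm^2
Q = A × v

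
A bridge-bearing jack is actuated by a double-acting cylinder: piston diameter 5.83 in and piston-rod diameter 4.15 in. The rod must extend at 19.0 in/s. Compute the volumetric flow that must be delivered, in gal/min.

Q ≈ 132 gal/min

Cap-side area A_cap = π/4 × (5.83 in)² = 26.69 in^2
Q = A × v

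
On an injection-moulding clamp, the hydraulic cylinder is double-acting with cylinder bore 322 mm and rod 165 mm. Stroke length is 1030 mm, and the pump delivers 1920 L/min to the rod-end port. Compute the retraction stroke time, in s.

t ≈ 1.93 s

Rod-side annular area A_ann = π/4 × (322² − 165²) = 60050 mm^2
Swept volume V = A × L; t = V / Q = A·L / Q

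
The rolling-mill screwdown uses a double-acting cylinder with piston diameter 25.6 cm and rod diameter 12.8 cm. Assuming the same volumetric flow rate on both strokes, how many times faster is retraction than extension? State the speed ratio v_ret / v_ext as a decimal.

Cap-side area A_cap = π/4 × (25.6 cm)² = 514.7 cm^2
Rod-side annular area A_ann = π/4 × (25.6² − 12.8²) = 386.0 cm^2
For equal Q, v ∝ 1/A, so v_ret/v_ext = A_cap/A_ann.

v_ret/v_ext ≈ 1.33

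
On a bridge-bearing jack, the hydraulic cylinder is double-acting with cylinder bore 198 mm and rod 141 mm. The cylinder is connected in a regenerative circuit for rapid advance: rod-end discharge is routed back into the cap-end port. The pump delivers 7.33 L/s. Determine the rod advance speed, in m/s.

In regeneration the rod-end outflow joins the pump flow into the cap end, so the net volume the pump must supply per unit advance equals the rod cross-section area.
Rod cross-section A_rod = π/4 × (141 mm)² = 15610 mm^2
v = Q_pump / A_rod

v ≈ 0.469 m/s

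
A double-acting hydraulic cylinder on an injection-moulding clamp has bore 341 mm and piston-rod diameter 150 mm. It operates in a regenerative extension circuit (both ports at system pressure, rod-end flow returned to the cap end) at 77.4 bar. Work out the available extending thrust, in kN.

With equal pressure on both faces, forces on the annular region cancel; the net push is pressure × rod cross-section.
Rod cross-section A_rod = π/4 × (150 mm)² = 17670 mm^2
F = P × A_rod

F ≈ 137 kN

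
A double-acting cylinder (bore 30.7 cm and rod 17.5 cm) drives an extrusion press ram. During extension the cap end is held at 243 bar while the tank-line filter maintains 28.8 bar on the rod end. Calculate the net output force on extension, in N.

F ≈ 1.65e6 N

Cap-side area A_cap = π/4 × (30.7 cm)² = 740.2 cm^2
Rod-side annular area A_ann = π/4 × (30.7² − 17.5²) = 499.7 cm^2
Net thrust = P_cap·A_cap − P_rod·A_ann = 1.799e6 N − 1.439e5 N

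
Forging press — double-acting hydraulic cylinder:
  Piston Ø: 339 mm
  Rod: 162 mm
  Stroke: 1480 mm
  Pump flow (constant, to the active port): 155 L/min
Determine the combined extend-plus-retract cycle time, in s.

Cap-side area A_cap = π/4 × (339 mm)² = 90260 mm^2
Rod-side annular area A_ann = π/4 × (339² − 162²) = 69650 mm^2
t_ext = A_cap·L/Q = 51.71 s
t_ret = A_ann·L/Q = 39.90 s
t_cycle = t_ext + t_ret

t ≈ 91.6 s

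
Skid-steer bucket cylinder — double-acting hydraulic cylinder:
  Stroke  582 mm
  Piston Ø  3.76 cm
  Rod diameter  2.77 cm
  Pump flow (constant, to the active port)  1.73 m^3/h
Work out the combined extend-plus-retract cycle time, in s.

Cap-side area A_cap = π/4 × (3.76 cm)² = 11.10 cm^2
Rod-side annular area A_ann = π/4 × (3.76² − 2.77²) = 5.077 cm^2
t_ext = A_cap·L/Q = 1.345 s
t_ret = A_ann·L/Q = 0.6149 s
t_cycle = t_ext + t_ret

t ≈ 1.96 s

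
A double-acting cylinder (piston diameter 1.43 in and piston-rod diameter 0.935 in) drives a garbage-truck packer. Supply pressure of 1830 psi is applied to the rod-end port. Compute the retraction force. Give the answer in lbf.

Rod-side annular area A_ann = π/4 × (1.43² − 0.935²) = 0.9194 in^2
On retraction the pressure acts on the annular area (bore minus rod).
F = P × A_ann

F ≈ 1680 lbf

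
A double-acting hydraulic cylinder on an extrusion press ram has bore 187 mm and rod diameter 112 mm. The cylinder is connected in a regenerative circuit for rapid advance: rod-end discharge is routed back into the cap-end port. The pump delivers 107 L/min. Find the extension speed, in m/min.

In regeneration the rod-end outflow joins the pump flow into the cap end, so the net volume the pump must supply per unit advance equals the rod cross-section area.
Rod cross-section A_rod = π/4 × (112 mm)² = 9852 mm^2
v = Q_pump / A_rod

v ≈ 10.9 m/min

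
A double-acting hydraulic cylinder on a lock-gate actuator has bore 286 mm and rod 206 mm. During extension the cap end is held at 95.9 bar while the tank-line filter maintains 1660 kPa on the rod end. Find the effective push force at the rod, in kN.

F ≈ 565 kN

Cap-side area A_cap = π/4 × (286 mm)² = 64240 mm^2
Rod-side annular area A_ann = π/4 × (286² − 206²) = 30910 mm^2
Net thrust = P_cap·A_cap − P_rod·A_ann = 616.1 kN − 51.32 kN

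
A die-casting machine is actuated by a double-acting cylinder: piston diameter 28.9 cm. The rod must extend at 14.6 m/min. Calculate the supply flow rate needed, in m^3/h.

Cap-side area A_cap = π/4 × (28.9 cm)² = 656.0 cm^2
Q = A × v

Q ≈ 57.5 m^3/h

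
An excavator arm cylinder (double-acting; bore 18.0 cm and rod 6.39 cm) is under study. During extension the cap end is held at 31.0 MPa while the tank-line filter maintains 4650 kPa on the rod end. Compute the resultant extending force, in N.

F ≈ 6.85e5 N

Cap-side area A_cap = π/4 × (18.0 cm)² = 254.5 cm^2
Rod-side annular area A_ann = π/4 × (18.0² − 6.39²) = 222.4 cm^2
Net thrust = P_cap·A_cap − P_rod·A_ann = 7.889e5 N − 1.034e5 N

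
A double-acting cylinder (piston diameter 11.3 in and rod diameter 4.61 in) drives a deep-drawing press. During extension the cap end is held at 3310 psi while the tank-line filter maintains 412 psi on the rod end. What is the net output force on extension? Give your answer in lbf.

Cap-side area A_cap = π/4 × (11.3 in)² = 100.3 in^2
Rod-side annular area A_ann = π/4 × (11.3² − 4.61²) = 83.60 in^2
Net thrust = P_cap·A_cap − P_rod·A_ann = 3.320e5 lbf − 34440 lbf

F ≈ 2.98e5 lbf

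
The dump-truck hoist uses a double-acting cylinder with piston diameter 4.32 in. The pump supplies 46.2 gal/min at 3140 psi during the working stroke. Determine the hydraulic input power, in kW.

W ≈ 63.1 kW

Hydraulic power = P × Q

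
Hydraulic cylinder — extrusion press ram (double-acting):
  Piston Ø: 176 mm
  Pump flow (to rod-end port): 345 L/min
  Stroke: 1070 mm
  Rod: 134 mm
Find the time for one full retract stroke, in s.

t ≈ 1.90 s

Rod-side annular area A_ann = π/4 × (176² − 134²) = 10230 mm^2
Swept volume V = A × L; t = V / Q = A·L / Q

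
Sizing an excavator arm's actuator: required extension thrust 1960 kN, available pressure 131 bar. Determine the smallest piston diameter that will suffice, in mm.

D ≈ 436 mm

Extension force acts on the full piston face: F = P × (π/4)D².
D = √(4F / (πP)) = √(4 × 1960 kN / (π × 131 bar))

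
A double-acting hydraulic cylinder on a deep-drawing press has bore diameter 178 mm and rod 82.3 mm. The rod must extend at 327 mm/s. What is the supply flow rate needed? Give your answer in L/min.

Cap-side area A_cap = π/4 × (178 mm)² = 24880 mm^2
Q = A × v

Q ≈ 488 L/min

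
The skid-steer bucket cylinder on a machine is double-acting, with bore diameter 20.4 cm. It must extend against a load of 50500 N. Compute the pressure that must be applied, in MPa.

Cap-side area A_cap = π/4 × (20.4 cm)² = 326.9 cm^2
P = F / A = 50500 N / A

P ≈ 1.55 MPa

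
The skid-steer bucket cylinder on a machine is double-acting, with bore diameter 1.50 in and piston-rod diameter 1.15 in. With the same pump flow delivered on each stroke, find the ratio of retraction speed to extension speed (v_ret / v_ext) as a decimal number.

Cap-side area A_cap = π/4 × (1.50 in)² = 1.767 in^2
Rod-side annular area A_ann = π/4 × (1.50² − 1.15²) = 0.7285 in^2
For equal Q, v ∝ 1/A, so v_ret/v_ext = A_cap/A_ann.

v_ret/v_ext ≈ 2.43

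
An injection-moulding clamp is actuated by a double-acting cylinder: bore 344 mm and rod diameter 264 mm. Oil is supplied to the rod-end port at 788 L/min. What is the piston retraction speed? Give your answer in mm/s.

Rod-side annular area A_ann = π/4 × (344² − 264²) = 38200 mm^2
Flow into the rod-end port fills the annular volume.
v = Q / A

v ≈ 344 mm/s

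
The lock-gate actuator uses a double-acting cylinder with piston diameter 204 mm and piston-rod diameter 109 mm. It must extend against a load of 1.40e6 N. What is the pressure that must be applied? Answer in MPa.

Cap-side area A_cap = π/4 × (204 mm)² = 32690 mm^2
P = F / A = 1.40e6 N / A

P ≈ 42.8 MPa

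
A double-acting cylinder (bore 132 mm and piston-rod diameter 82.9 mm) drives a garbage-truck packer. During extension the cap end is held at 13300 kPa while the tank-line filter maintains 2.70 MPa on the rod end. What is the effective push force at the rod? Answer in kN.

F ≈ 160 kN

Cap-side area A_cap = π/4 × (132 mm)² = 13680 mm^2
Rod-side annular area A_ann = π/4 × (132² − 82.9²) = 8287 mm^2
Net thrust = P_cap·A_cap − P_rod·A_ann = 182.0 kN − 22.38 kN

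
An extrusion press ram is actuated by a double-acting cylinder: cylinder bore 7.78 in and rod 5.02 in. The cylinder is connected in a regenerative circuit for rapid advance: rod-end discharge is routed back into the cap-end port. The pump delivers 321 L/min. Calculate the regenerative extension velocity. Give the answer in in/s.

v ≈ 16.5 in/s

In regeneration the rod-end outflow joins the pump flow into the cap end, so the net volume the pump must supply per unit advance equals the rod cross-section area.
Rod cross-section A_rod = π/4 × (5.02 in)² = 19.79 in^2
v = Q_pump / A_rod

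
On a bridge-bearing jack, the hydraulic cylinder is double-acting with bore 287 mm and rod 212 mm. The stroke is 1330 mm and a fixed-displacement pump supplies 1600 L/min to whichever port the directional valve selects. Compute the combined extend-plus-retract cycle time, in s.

t ≈ 4.69 s

Cap-side area A_cap = π/4 × (287 mm)² = 64690 mm^2
Rod-side annular area A_ann = π/4 × (287² − 212²) = 29390 mm^2
t_ext = A_cap·L/Q = 3.227 s
t_ret = A_ann·L/Q = 1.466 s
t_cycle = t_ext + t_ret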